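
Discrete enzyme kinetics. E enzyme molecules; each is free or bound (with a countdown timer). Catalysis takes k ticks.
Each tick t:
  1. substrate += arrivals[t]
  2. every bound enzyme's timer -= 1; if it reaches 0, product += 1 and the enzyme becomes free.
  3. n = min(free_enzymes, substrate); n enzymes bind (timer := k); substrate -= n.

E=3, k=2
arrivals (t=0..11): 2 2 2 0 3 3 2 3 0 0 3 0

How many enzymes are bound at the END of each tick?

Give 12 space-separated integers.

t=0: arr=2 -> substrate=0 bound=2 product=0
t=1: arr=2 -> substrate=1 bound=3 product=0
t=2: arr=2 -> substrate=1 bound=3 product=2
t=3: arr=0 -> substrate=0 bound=3 product=3
t=4: arr=3 -> substrate=1 bound=3 product=5
t=5: arr=3 -> substrate=3 bound=3 product=6
t=6: arr=2 -> substrate=3 bound=3 product=8
t=7: arr=3 -> substrate=5 bound=3 product=9
t=8: arr=0 -> substrate=3 bound=3 product=11
t=9: arr=0 -> substrate=2 bound=3 product=12
t=10: arr=3 -> substrate=3 bound=3 product=14
t=11: arr=0 -> substrate=2 bound=3 product=15

Answer: 2 3 3 3 3 3 3 3 3 3 3 3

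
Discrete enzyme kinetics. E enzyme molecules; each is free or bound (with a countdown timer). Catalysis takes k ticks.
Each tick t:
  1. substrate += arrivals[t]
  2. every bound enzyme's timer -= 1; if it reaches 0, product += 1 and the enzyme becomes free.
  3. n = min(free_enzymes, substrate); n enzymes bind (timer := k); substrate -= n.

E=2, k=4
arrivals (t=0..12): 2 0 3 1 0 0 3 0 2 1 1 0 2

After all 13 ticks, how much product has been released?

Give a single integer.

t=0: arr=2 -> substrate=0 bound=2 product=0
t=1: arr=0 -> substrate=0 bound=2 product=0
t=2: arr=3 -> substrate=3 bound=2 product=0
t=3: arr=1 -> substrate=4 bound=2 product=0
t=4: arr=0 -> substrate=2 bound=2 product=2
t=5: arr=0 -> substrate=2 bound=2 product=2
t=6: arr=3 -> substrate=5 bound=2 product=2
t=7: arr=0 -> substrate=5 bound=2 product=2
t=8: arr=2 -> substrate=5 bound=2 product=4
t=9: arr=1 -> substrate=6 bound=2 product=4
t=10: arr=1 -> substrate=7 bound=2 product=4
t=11: arr=0 -> substrate=7 bound=2 product=4
t=12: arr=2 -> substrate=7 bound=2 product=6

Answer: 6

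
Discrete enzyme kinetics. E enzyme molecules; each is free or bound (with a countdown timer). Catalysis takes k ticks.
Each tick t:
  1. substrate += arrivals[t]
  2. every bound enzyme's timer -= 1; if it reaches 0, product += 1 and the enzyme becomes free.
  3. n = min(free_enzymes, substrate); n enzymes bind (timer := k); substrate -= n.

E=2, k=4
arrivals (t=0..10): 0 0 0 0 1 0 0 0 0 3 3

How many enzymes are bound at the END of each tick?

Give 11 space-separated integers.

t=0: arr=0 -> substrate=0 bound=0 product=0
t=1: arr=0 -> substrate=0 bound=0 product=0
t=2: arr=0 -> substrate=0 bound=0 product=0
t=3: arr=0 -> substrate=0 bound=0 product=0
t=4: arr=1 -> substrate=0 bound=1 product=0
t=5: arr=0 -> substrate=0 bound=1 product=0
t=6: arr=0 -> substrate=0 bound=1 product=0
t=7: arr=0 -> substrate=0 bound=1 product=0
t=8: arr=0 -> substrate=0 bound=0 product=1
t=9: arr=3 -> substrate=1 bound=2 product=1
t=10: arr=3 -> substrate=4 bound=2 product=1

Answer: 0 0 0 0 1 1 1 1 0 2 2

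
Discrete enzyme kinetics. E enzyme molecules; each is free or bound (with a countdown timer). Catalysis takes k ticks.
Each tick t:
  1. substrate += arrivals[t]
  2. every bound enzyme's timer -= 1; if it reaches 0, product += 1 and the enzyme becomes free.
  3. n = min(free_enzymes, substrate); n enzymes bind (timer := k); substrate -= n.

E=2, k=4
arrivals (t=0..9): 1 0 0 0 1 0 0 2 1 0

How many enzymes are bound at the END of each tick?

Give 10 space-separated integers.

t=0: arr=1 -> substrate=0 bound=1 product=0
t=1: arr=0 -> substrate=0 bound=1 product=0
t=2: arr=0 -> substrate=0 bound=1 product=0
t=3: arr=0 -> substrate=0 bound=1 product=0
t=4: arr=1 -> substrate=0 bound=1 product=1
t=5: arr=0 -> substrate=0 bound=1 product=1
t=6: arr=0 -> substrate=0 bound=1 product=1
t=7: arr=2 -> substrate=1 bound=2 product=1
t=8: arr=1 -> substrate=1 bound=2 product=2
t=9: arr=0 -> substrate=1 bound=2 product=2

Answer: 1 1 1 1 1 1 1 2 2 2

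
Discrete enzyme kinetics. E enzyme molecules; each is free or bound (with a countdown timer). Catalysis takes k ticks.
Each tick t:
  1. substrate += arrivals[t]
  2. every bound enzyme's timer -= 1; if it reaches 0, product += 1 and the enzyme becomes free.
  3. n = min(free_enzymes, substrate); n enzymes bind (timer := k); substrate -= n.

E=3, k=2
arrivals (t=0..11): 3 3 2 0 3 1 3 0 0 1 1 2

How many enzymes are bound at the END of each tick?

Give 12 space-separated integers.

Answer: 3 3 3 3 3 3 3 3 3 3 2 3

Derivation:
t=0: arr=3 -> substrate=0 bound=3 product=0
t=1: arr=3 -> substrate=3 bound=3 product=0
t=2: arr=2 -> substrate=2 bound=3 product=3
t=3: arr=0 -> substrate=2 bound=3 product=3
t=4: arr=3 -> substrate=2 bound=3 product=6
t=5: arr=1 -> substrate=3 bound=3 product=6
t=6: arr=3 -> substrate=3 bound=3 product=9
t=7: arr=0 -> substrate=3 bound=3 product=9
t=8: arr=0 -> substrate=0 bound=3 product=12
t=9: arr=1 -> substrate=1 bound=3 product=12
t=10: arr=1 -> substrate=0 bound=2 product=15
t=11: arr=2 -> substrate=1 bound=3 product=15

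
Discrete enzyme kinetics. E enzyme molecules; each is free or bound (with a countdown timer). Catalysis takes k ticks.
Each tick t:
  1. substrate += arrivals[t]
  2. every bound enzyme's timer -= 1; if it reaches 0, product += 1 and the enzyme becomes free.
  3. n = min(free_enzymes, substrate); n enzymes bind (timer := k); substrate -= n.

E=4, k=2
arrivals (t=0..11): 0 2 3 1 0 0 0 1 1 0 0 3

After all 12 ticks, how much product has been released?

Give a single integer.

t=0: arr=0 -> substrate=0 bound=0 product=0
t=1: arr=2 -> substrate=0 bound=2 product=0
t=2: arr=3 -> substrate=1 bound=4 product=0
t=3: arr=1 -> substrate=0 bound=4 product=2
t=4: arr=0 -> substrate=0 bound=2 product=4
t=5: arr=0 -> substrate=0 bound=0 product=6
t=6: arr=0 -> substrate=0 bound=0 product=6
t=7: arr=1 -> substrate=0 bound=1 product=6
t=8: arr=1 -> substrate=0 bound=2 product=6
t=9: arr=0 -> substrate=0 bound=1 product=7
t=10: arr=0 -> substrate=0 bound=0 product=8
t=11: arr=3 -> substrate=0 bound=3 product=8

Answer: 8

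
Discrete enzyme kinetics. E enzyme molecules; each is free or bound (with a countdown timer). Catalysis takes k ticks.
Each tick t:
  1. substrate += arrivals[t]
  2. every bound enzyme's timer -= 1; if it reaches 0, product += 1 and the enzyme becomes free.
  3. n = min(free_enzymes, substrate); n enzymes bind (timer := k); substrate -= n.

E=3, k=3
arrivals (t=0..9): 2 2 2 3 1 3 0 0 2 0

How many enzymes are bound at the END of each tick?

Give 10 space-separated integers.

t=0: arr=2 -> substrate=0 bound=2 product=0
t=1: arr=2 -> substrate=1 bound=3 product=0
t=2: arr=2 -> substrate=3 bound=3 product=0
t=3: arr=3 -> substrate=4 bound=3 product=2
t=4: arr=1 -> substrate=4 bound=3 product=3
t=5: arr=3 -> substrate=7 bound=3 product=3
t=6: arr=0 -> substrate=5 bound=3 product=5
t=7: arr=0 -> substrate=4 bound=3 product=6
t=8: arr=2 -> substrate=6 bound=3 product=6
t=9: arr=0 -> substrate=4 bound=3 product=8

Answer: 2 3 3 3 3 3 3 3 3 3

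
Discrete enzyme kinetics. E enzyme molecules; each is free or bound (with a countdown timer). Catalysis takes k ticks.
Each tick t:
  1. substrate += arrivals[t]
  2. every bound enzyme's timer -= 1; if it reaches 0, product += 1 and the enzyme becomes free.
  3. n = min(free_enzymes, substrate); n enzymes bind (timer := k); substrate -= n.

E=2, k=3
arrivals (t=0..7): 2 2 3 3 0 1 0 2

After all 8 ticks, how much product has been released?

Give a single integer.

t=0: arr=2 -> substrate=0 bound=2 product=0
t=1: arr=2 -> substrate=2 bound=2 product=0
t=2: arr=3 -> substrate=5 bound=2 product=0
t=3: arr=3 -> substrate=6 bound=2 product=2
t=4: arr=0 -> substrate=6 bound=2 product=2
t=5: arr=1 -> substrate=7 bound=2 product=2
t=6: arr=0 -> substrate=5 bound=2 product=4
t=7: arr=2 -> substrate=7 bound=2 product=4

Answer: 4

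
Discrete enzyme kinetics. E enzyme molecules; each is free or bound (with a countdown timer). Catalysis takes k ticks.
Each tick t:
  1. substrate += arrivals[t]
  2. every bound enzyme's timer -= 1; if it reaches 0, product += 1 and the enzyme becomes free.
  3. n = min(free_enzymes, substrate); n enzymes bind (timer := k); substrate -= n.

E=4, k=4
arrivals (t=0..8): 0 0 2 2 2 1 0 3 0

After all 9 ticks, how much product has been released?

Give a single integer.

t=0: arr=0 -> substrate=0 bound=0 product=0
t=1: arr=0 -> substrate=0 bound=0 product=0
t=2: arr=2 -> substrate=0 bound=2 product=0
t=3: arr=2 -> substrate=0 bound=4 product=0
t=4: arr=2 -> substrate=2 bound=4 product=0
t=5: arr=1 -> substrate=3 bound=4 product=0
t=6: arr=0 -> substrate=1 bound=4 product=2
t=7: arr=3 -> substrate=2 bound=4 product=4
t=8: arr=0 -> substrate=2 bound=4 product=4

Answer: 4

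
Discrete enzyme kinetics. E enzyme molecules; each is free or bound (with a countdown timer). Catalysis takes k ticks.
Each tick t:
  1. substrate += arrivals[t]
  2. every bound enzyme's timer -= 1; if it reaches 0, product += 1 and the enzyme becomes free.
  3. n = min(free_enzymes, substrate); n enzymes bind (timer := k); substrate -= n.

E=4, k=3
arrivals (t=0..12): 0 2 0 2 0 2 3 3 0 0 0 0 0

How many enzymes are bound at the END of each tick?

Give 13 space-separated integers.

Answer: 0 2 2 4 2 4 4 4 4 4 4 2 0

Derivation:
t=0: arr=0 -> substrate=0 bound=0 product=0
t=1: arr=2 -> substrate=0 bound=2 product=0
t=2: arr=0 -> substrate=0 bound=2 product=0
t=3: arr=2 -> substrate=0 bound=4 product=0
t=4: arr=0 -> substrate=0 bound=2 product=2
t=5: arr=2 -> substrate=0 bound=4 product=2
t=6: arr=3 -> substrate=1 bound=4 product=4
t=7: arr=3 -> substrate=4 bound=4 product=4
t=8: arr=0 -> substrate=2 bound=4 product=6
t=9: arr=0 -> substrate=0 bound=4 product=8
t=10: arr=0 -> substrate=0 bound=4 product=8
t=11: arr=0 -> substrate=0 bound=2 product=10
t=12: arr=0 -> substrate=0 bound=0 product=12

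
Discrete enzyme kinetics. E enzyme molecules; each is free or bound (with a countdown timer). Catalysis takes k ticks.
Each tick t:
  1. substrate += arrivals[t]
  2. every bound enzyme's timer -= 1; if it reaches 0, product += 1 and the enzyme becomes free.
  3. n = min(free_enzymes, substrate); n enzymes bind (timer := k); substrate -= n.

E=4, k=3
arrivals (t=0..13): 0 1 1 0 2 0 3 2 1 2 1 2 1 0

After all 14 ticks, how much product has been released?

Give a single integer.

Answer: 12

Derivation:
t=0: arr=0 -> substrate=0 bound=0 product=0
t=1: arr=1 -> substrate=0 bound=1 product=0
t=2: arr=1 -> substrate=0 bound=2 product=0
t=3: arr=0 -> substrate=0 bound=2 product=0
t=4: arr=2 -> substrate=0 bound=3 product=1
t=5: arr=0 -> substrate=0 bound=2 product=2
t=6: arr=3 -> substrate=1 bound=4 product=2
t=7: arr=2 -> substrate=1 bound=4 product=4
t=8: arr=1 -> substrate=2 bound=4 product=4
t=9: arr=2 -> substrate=2 bound=4 product=6
t=10: arr=1 -> substrate=1 bound=4 product=8
t=11: arr=2 -> substrate=3 bound=4 product=8
t=12: arr=1 -> substrate=2 bound=4 product=10
t=13: arr=0 -> substrate=0 bound=4 product=12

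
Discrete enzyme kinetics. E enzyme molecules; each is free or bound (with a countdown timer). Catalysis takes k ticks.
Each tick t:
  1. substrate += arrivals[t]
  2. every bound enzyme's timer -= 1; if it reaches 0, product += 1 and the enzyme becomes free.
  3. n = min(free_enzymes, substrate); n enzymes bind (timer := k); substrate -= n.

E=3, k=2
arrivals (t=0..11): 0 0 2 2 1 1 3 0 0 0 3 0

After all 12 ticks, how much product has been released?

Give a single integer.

Answer: 9

Derivation:
t=0: arr=0 -> substrate=0 bound=0 product=0
t=1: arr=0 -> substrate=0 bound=0 product=0
t=2: arr=2 -> substrate=0 bound=2 product=0
t=3: arr=2 -> substrate=1 bound=3 product=0
t=4: arr=1 -> substrate=0 bound=3 product=2
t=5: arr=1 -> substrate=0 bound=3 product=3
t=6: arr=3 -> substrate=1 bound=3 product=5
t=7: arr=0 -> substrate=0 bound=3 product=6
t=8: arr=0 -> substrate=0 bound=1 product=8
t=9: arr=0 -> substrate=0 bound=0 product=9
t=10: arr=3 -> substrate=0 bound=3 product=9
t=11: arr=0 -> substrate=0 bound=3 product=9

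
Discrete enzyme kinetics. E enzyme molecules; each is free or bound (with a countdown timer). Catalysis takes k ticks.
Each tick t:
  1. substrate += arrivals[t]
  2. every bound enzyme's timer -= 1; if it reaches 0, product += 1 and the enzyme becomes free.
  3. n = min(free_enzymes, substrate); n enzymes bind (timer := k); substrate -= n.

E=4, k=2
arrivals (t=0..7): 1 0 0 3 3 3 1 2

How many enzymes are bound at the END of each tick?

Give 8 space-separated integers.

t=0: arr=1 -> substrate=0 bound=1 product=0
t=1: arr=0 -> substrate=0 bound=1 product=0
t=2: arr=0 -> substrate=0 bound=0 product=1
t=3: arr=3 -> substrate=0 bound=3 product=1
t=4: arr=3 -> substrate=2 bound=4 product=1
t=5: arr=3 -> substrate=2 bound=4 product=4
t=6: arr=1 -> substrate=2 bound=4 product=5
t=7: arr=2 -> substrate=1 bound=4 product=8

Answer: 1 1 0 3 4 4 4 4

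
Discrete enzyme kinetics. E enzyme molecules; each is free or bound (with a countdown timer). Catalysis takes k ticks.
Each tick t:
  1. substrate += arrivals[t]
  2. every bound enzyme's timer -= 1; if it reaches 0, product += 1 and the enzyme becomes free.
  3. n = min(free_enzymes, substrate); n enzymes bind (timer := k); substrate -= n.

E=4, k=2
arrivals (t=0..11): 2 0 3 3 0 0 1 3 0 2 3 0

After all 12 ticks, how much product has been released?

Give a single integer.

Answer: 14

Derivation:
t=0: arr=2 -> substrate=0 bound=2 product=0
t=1: arr=0 -> substrate=0 bound=2 product=0
t=2: arr=3 -> substrate=0 bound=3 product=2
t=3: arr=3 -> substrate=2 bound=4 product=2
t=4: arr=0 -> substrate=0 bound=3 product=5
t=5: arr=0 -> substrate=0 bound=2 product=6
t=6: arr=1 -> substrate=0 bound=1 product=8
t=7: arr=3 -> substrate=0 bound=4 product=8
t=8: arr=0 -> substrate=0 bound=3 product=9
t=9: arr=2 -> substrate=0 bound=2 product=12
t=10: arr=3 -> substrate=1 bound=4 product=12
t=11: arr=0 -> substrate=0 bound=3 product=14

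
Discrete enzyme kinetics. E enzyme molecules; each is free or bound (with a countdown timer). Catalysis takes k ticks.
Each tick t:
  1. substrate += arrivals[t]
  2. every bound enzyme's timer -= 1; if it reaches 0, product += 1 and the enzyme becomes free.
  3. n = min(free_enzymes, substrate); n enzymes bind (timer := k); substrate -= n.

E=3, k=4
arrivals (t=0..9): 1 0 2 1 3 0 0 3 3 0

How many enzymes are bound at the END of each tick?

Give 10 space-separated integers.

Answer: 1 1 3 3 3 3 3 3 3 3

Derivation:
t=0: arr=1 -> substrate=0 bound=1 product=0
t=1: arr=0 -> substrate=0 bound=1 product=0
t=2: arr=2 -> substrate=0 bound=3 product=0
t=3: arr=1 -> substrate=1 bound=3 product=0
t=4: arr=3 -> substrate=3 bound=3 product=1
t=5: arr=0 -> substrate=3 bound=3 product=1
t=6: arr=0 -> substrate=1 bound=3 product=3
t=7: arr=3 -> substrate=4 bound=3 product=3
t=8: arr=3 -> substrate=6 bound=3 product=4
t=9: arr=0 -> substrate=6 bound=3 product=4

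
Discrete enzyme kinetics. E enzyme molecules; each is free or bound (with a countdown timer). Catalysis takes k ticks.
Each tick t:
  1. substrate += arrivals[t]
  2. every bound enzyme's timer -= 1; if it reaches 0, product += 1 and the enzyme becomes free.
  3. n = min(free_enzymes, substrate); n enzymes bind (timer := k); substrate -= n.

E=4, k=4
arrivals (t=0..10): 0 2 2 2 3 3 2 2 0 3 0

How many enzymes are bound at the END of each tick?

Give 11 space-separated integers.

t=0: arr=0 -> substrate=0 bound=0 product=0
t=1: arr=2 -> substrate=0 bound=2 product=0
t=2: arr=2 -> substrate=0 bound=4 product=0
t=3: arr=2 -> substrate=2 bound=4 product=0
t=4: arr=3 -> substrate=5 bound=4 product=0
t=5: arr=3 -> substrate=6 bound=4 product=2
t=6: arr=2 -> substrate=6 bound=4 product=4
t=7: arr=2 -> substrate=8 bound=4 product=4
t=8: arr=0 -> substrate=8 bound=4 product=4
t=9: arr=3 -> substrate=9 bound=4 product=6
t=10: arr=0 -> substrate=7 bound=4 product=8

Answer: 0 2 4 4 4 4 4 4 4 4 4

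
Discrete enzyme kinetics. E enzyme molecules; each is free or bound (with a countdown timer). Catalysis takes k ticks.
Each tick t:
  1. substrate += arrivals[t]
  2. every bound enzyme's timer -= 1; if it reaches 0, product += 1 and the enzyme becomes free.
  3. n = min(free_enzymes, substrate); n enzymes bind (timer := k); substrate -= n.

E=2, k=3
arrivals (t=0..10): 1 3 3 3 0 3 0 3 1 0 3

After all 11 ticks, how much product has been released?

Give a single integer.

t=0: arr=1 -> substrate=0 bound=1 product=0
t=1: arr=3 -> substrate=2 bound=2 product=0
t=2: arr=3 -> substrate=5 bound=2 product=0
t=3: arr=3 -> substrate=7 bound=2 product=1
t=4: arr=0 -> substrate=6 bound=2 product=2
t=5: arr=3 -> substrate=9 bound=2 product=2
t=6: arr=0 -> substrate=8 bound=2 product=3
t=7: arr=3 -> substrate=10 bound=2 product=4
t=8: arr=1 -> substrate=11 bound=2 product=4
t=9: arr=0 -> substrate=10 bound=2 product=5
t=10: arr=3 -> substrate=12 bound=2 product=6

Answer: 6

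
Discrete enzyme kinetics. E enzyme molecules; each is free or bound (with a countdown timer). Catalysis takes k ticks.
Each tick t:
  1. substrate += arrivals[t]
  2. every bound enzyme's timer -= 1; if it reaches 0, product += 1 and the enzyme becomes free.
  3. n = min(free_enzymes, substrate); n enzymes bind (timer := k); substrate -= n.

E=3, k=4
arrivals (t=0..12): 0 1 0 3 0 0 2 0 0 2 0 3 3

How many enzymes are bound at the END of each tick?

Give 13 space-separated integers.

t=0: arr=0 -> substrate=0 bound=0 product=0
t=1: arr=1 -> substrate=0 bound=1 product=0
t=2: arr=0 -> substrate=0 bound=1 product=0
t=3: arr=3 -> substrate=1 bound=3 product=0
t=4: arr=0 -> substrate=1 bound=3 product=0
t=5: arr=0 -> substrate=0 bound=3 product=1
t=6: arr=2 -> substrate=2 bound=3 product=1
t=7: arr=0 -> substrate=0 bound=3 product=3
t=8: arr=0 -> substrate=0 bound=3 product=3
t=9: arr=2 -> substrate=1 bound=3 product=4
t=10: arr=0 -> substrate=1 bound=3 product=4
t=11: arr=3 -> substrate=2 bound=3 product=6
t=12: arr=3 -> substrate=5 bound=3 product=6

Answer: 0 1 1 3 3 3 3 3 3 3 3 3 3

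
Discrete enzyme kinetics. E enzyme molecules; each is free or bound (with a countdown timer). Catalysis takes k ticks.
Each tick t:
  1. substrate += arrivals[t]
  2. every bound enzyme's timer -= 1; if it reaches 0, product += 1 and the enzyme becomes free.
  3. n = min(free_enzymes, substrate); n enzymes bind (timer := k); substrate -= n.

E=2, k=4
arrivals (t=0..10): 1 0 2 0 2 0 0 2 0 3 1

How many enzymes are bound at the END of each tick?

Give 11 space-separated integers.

t=0: arr=1 -> substrate=0 bound=1 product=0
t=1: arr=0 -> substrate=0 bound=1 product=0
t=2: arr=2 -> substrate=1 bound=2 product=0
t=3: arr=0 -> substrate=1 bound=2 product=0
t=4: arr=2 -> substrate=2 bound=2 product=1
t=5: arr=0 -> substrate=2 bound=2 product=1
t=6: arr=0 -> substrate=1 bound=2 product=2
t=7: arr=2 -> substrate=3 bound=2 product=2
t=8: arr=0 -> substrate=2 bound=2 product=3
t=9: arr=3 -> substrate=5 bound=2 product=3
t=10: arr=1 -> substrate=5 bound=2 product=4

Answer: 1 1 2 2 2 2 2 2 2 2 2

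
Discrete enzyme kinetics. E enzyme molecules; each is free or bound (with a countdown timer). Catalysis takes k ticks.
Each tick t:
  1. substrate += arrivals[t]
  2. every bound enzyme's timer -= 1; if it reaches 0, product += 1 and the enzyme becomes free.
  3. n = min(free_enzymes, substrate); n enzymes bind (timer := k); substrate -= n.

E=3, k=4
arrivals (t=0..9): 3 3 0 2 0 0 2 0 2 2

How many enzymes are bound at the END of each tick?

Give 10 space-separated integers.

Answer: 3 3 3 3 3 3 3 3 3 3

Derivation:
t=0: arr=3 -> substrate=0 bound=3 product=0
t=1: arr=3 -> substrate=3 bound=3 product=0
t=2: arr=0 -> substrate=3 bound=3 product=0
t=3: arr=2 -> substrate=5 bound=3 product=0
t=4: arr=0 -> substrate=2 bound=3 product=3
t=5: arr=0 -> substrate=2 bound=3 product=3
t=6: arr=2 -> substrate=4 bound=3 product=3
t=7: arr=0 -> substrate=4 bound=3 product=3
t=8: arr=2 -> substrate=3 bound=3 product=6
t=9: arr=2 -> substrate=5 bound=3 product=6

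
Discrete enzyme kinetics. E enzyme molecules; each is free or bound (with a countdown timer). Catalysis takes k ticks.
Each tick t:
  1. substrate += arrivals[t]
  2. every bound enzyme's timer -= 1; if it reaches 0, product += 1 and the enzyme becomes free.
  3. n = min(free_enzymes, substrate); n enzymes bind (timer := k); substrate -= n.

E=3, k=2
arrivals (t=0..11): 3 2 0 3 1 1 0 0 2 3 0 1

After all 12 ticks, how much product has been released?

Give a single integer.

Answer: 13

Derivation:
t=0: arr=3 -> substrate=0 bound=3 product=0
t=1: arr=2 -> substrate=2 bound=3 product=0
t=2: arr=0 -> substrate=0 bound=2 product=3
t=3: arr=3 -> substrate=2 bound=3 product=3
t=4: arr=1 -> substrate=1 bound=3 product=5
t=5: arr=1 -> substrate=1 bound=3 product=6
t=6: arr=0 -> substrate=0 bound=2 product=8
t=7: arr=0 -> substrate=0 bound=1 product=9
t=8: arr=2 -> substrate=0 bound=2 product=10
t=9: arr=3 -> substrate=2 bound=3 product=10
t=10: arr=0 -> substrate=0 bound=3 product=12
t=11: arr=1 -> substrate=0 bound=3 product=13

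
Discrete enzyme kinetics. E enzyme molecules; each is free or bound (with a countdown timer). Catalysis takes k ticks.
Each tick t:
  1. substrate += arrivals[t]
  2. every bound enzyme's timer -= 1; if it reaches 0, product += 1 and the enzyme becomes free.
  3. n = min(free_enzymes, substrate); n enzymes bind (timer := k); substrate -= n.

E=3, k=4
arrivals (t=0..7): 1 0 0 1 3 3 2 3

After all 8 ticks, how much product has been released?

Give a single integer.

Answer: 2

Derivation:
t=0: arr=1 -> substrate=0 bound=1 product=0
t=1: arr=0 -> substrate=0 bound=1 product=0
t=2: arr=0 -> substrate=0 bound=1 product=0
t=3: arr=1 -> substrate=0 bound=2 product=0
t=4: arr=3 -> substrate=1 bound=3 product=1
t=5: arr=3 -> substrate=4 bound=3 product=1
t=6: arr=2 -> substrate=6 bound=3 product=1
t=7: arr=3 -> substrate=8 bound=3 product=2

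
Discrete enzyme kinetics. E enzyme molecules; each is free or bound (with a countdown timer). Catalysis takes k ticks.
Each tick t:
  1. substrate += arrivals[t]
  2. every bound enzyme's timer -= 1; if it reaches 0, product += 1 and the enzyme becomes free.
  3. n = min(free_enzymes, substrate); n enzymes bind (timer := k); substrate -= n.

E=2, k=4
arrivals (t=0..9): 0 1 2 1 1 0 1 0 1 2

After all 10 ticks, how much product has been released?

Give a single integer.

Answer: 3

Derivation:
t=0: arr=0 -> substrate=0 bound=0 product=0
t=1: arr=1 -> substrate=0 bound=1 product=0
t=2: arr=2 -> substrate=1 bound=2 product=0
t=3: arr=1 -> substrate=2 bound=2 product=0
t=4: arr=1 -> substrate=3 bound=2 product=0
t=5: arr=0 -> substrate=2 bound=2 product=1
t=6: arr=1 -> substrate=2 bound=2 product=2
t=7: arr=0 -> substrate=2 bound=2 product=2
t=8: arr=1 -> substrate=3 bound=2 product=2
t=9: arr=2 -> substrate=4 bound=2 product=3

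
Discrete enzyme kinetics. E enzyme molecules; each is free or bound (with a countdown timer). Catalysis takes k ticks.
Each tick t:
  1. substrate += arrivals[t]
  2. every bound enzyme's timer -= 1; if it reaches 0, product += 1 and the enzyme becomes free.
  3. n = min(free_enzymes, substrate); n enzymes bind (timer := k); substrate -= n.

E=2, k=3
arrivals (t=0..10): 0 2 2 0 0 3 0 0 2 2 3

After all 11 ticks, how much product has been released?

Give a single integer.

Answer: 6

Derivation:
t=0: arr=0 -> substrate=0 bound=0 product=0
t=1: arr=2 -> substrate=0 bound=2 product=0
t=2: arr=2 -> substrate=2 bound=2 product=0
t=3: arr=0 -> substrate=2 bound=2 product=0
t=4: arr=0 -> substrate=0 bound=2 product=2
t=5: arr=3 -> substrate=3 bound=2 product=2
t=6: arr=0 -> substrate=3 bound=2 product=2
t=7: arr=0 -> substrate=1 bound=2 product=4
t=8: arr=2 -> substrate=3 bound=2 product=4
t=9: arr=2 -> substrate=5 bound=2 product=4
t=10: arr=3 -> substrate=6 bound=2 product=6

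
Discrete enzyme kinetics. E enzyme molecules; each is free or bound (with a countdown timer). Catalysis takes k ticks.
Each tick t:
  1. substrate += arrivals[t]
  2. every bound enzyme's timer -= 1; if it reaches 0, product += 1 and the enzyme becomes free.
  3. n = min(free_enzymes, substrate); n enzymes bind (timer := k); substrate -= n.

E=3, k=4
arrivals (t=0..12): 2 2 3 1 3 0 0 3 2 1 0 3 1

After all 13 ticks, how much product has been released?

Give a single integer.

t=0: arr=2 -> substrate=0 bound=2 product=0
t=1: arr=2 -> substrate=1 bound=3 product=0
t=2: arr=3 -> substrate=4 bound=3 product=0
t=3: arr=1 -> substrate=5 bound=3 product=0
t=4: arr=3 -> substrate=6 bound=3 product=2
t=5: arr=0 -> substrate=5 bound=3 product=3
t=6: arr=0 -> substrate=5 bound=3 product=3
t=7: arr=3 -> substrate=8 bound=3 product=3
t=8: arr=2 -> substrate=8 bound=3 product=5
t=9: arr=1 -> substrate=8 bound=3 product=6
t=10: arr=0 -> substrate=8 bound=3 product=6
t=11: arr=3 -> substrate=11 bound=3 product=6
t=12: arr=1 -> substrate=10 bound=3 product=8

Answer: 8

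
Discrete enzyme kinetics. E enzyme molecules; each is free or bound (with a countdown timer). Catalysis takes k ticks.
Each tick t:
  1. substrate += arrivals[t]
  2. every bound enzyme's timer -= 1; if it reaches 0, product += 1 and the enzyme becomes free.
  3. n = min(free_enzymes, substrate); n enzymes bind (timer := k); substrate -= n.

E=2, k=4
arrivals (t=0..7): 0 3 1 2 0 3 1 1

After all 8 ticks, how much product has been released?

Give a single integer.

t=0: arr=0 -> substrate=0 bound=0 product=0
t=1: arr=3 -> substrate=1 bound=2 product=0
t=2: arr=1 -> substrate=2 bound=2 product=0
t=3: arr=2 -> substrate=4 bound=2 product=0
t=4: arr=0 -> substrate=4 bound=2 product=0
t=5: arr=3 -> substrate=5 bound=2 product=2
t=6: arr=1 -> substrate=6 bound=2 product=2
t=7: arr=1 -> substrate=7 bound=2 product=2

Answer: 2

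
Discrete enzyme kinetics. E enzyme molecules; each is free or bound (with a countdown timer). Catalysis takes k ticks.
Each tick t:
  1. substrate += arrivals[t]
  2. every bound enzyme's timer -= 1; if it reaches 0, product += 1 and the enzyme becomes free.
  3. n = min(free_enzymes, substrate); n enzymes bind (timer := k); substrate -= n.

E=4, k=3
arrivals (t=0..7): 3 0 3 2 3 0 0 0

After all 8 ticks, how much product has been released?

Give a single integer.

t=0: arr=3 -> substrate=0 bound=3 product=0
t=1: arr=0 -> substrate=0 bound=3 product=0
t=2: arr=3 -> substrate=2 bound=4 product=0
t=3: arr=2 -> substrate=1 bound=4 product=3
t=4: arr=3 -> substrate=4 bound=4 product=3
t=5: arr=0 -> substrate=3 bound=4 product=4
t=6: arr=0 -> substrate=0 bound=4 product=7
t=7: arr=0 -> substrate=0 bound=4 product=7

Answer: 7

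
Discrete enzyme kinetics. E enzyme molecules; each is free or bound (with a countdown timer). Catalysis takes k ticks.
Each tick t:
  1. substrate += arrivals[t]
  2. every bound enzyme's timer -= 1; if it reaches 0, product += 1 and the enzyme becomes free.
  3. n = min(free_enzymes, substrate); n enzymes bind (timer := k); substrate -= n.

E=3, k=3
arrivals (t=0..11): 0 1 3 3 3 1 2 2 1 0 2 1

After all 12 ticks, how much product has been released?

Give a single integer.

t=0: arr=0 -> substrate=0 bound=0 product=0
t=1: arr=1 -> substrate=0 bound=1 product=0
t=2: arr=3 -> substrate=1 bound=3 product=0
t=3: arr=3 -> substrate=4 bound=3 product=0
t=4: arr=3 -> substrate=6 bound=3 product=1
t=5: arr=1 -> substrate=5 bound=3 product=3
t=6: arr=2 -> substrate=7 bound=3 product=3
t=7: arr=2 -> substrate=8 bound=3 product=4
t=8: arr=1 -> substrate=7 bound=3 product=6
t=9: arr=0 -> substrate=7 bound=3 product=6
t=10: arr=2 -> substrate=8 bound=3 product=7
t=11: arr=1 -> substrate=7 bound=3 product=9

Answer: 9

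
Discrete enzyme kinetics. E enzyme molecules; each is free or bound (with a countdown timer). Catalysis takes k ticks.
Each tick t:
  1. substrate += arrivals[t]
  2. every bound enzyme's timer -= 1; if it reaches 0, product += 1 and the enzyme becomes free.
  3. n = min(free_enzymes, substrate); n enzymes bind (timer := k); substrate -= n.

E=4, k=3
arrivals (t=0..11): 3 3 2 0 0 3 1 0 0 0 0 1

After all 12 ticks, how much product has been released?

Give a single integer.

t=0: arr=3 -> substrate=0 bound=3 product=0
t=1: arr=3 -> substrate=2 bound=4 product=0
t=2: arr=2 -> substrate=4 bound=4 product=0
t=3: arr=0 -> substrate=1 bound=4 product=3
t=4: arr=0 -> substrate=0 bound=4 product=4
t=5: arr=3 -> substrate=3 bound=4 product=4
t=6: arr=1 -> substrate=1 bound=4 product=7
t=7: arr=0 -> substrate=0 bound=4 product=8
t=8: arr=0 -> substrate=0 bound=4 product=8
t=9: arr=0 -> substrate=0 bound=1 product=11
t=10: arr=0 -> substrate=0 bound=0 product=12
t=11: arr=1 -> substrate=0 bound=1 product=12

Answer: 12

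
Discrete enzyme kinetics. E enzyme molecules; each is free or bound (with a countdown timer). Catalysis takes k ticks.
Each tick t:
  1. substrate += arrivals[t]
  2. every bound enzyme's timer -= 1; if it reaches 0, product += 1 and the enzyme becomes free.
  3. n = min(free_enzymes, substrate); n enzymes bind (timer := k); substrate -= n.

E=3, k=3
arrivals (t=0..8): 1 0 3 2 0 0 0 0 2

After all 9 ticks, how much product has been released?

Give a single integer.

Answer: 6

Derivation:
t=0: arr=1 -> substrate=0 bound=1 product=0
t=1: arr=0 -> substrate=0 bound=1 product=0
t=2: arr=3 -> substrate=1 bound=3 product=0
t=3: arr=2 -> substrate=2 bound=3 product=1
t=4: arr=0 -> substrate=2 bound=3 product=1
t=5: arr=0 -> substrate=0 bound=3 product=3
t=6: arr=0 -> substrate=0 bound=2 product=4
t=7: arr=0 -> substrate=0 bound=2 product=4
t=8: arr=2 -> substrate=0 bound=2 product=6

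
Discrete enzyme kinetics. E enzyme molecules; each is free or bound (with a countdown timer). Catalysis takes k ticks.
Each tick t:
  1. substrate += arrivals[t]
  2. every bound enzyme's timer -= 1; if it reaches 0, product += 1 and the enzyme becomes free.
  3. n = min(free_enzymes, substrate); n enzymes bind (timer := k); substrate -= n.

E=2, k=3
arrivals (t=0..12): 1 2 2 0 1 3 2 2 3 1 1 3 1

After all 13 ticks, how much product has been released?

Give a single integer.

Answer: 7

Derivation:
t=0: arr=1 -> substrate=0 bound=1 product=0
t=1: arr=2 -> substrate=1 bound=2 product=0
t=2: arr=2 -> substrate=3 bound=2 product=0
t=3: arr=0 -> substrate=2 bound=2 product=1
t=4: arr=1 -> substrate=2 bound=2 product=2
t=5: arr=3 -> substrate=5 bound=2 product=2
t=6: arr=2 -> substrate=6 bound=2 product=3
t=7: arr=2 -> substrate=7 bound=2 product=4
t=8: arr=3 -> substrate=10 bound=2 product=4
t=9: arr=1 -> substrate=10 bound=2 product=5
t=10: arr=1 -> substrate=10 bound=2 product=6
t=11: arr=3 -> substrate=13 bound=2 product=6
t=12: arr=1 -> substrate=13 bound=2 product=7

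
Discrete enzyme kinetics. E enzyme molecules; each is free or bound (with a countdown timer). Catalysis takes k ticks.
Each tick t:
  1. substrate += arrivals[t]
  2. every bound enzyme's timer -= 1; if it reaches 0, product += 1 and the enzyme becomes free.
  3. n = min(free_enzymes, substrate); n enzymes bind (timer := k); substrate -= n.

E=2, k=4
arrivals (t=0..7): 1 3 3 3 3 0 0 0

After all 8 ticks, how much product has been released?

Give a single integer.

t=0: arr=1 -> substrate=0 bound=1 product=0
t=1: arr=3 -> substrate=2 bound=2 product=0
t=2: arr=3 -> substrate=5 bound=2 product=0
t=3: arr=3 -> substrate=8 bound=2 product=0
t=4: arr=3 -> substrate=10 bound=2 product=1
t=5: arr=0 -> substrate=9 bound=2 product=2
t=6: arr=0 -> substrate=9 bound=2 product=2
t=7: arr=0 -> substrate=9 bound=2 product=2

Answer: 2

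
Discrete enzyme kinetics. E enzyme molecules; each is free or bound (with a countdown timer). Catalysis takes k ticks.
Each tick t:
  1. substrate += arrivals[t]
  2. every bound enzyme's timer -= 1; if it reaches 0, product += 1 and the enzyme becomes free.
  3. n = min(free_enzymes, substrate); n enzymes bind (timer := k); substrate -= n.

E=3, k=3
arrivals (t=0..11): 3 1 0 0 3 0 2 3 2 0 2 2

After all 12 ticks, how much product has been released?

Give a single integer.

Answer: 9

Derivation:
t=0: arr=3 -> substrate=0 bound=3 product=0
t=1: arr=1 -> substrate=1 bound=3 product=0
t=2: arr=0 -> substrate=1 bound=3 product=0
t=3: arr=0 -> substrate=0 bound=1 product=3
t=4: arr=3 -> substrate=1 bound=3 product=3
t=5: arr=0 -> substrate=1 bound=3 product=3
t=6: arr=2 -> substrate=2 bound=3 product=4
t=7: arr=3 -> substrate=3 bound=3 product=6
t=8: arr=2 -> substrate=5 bound=3 product=6
t=9: arr=0 -> substrate=4 bound=3 product=7
t=10: arr=2 -> substrate=4 bound=3 product=9
t=11: arr=2 -> substrate=6 bound=3 product=9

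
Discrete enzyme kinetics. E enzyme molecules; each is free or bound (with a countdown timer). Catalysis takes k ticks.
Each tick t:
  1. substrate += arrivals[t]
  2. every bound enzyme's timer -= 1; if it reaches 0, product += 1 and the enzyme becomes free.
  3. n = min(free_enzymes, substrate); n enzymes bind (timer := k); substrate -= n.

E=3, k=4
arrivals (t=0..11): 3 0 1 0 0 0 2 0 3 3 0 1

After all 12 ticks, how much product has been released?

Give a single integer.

Answer: 6

Derivation:
t=0: arr=3 -> substrate=0 bound=3 product=0
t=1: arr=0 -> substrate=0 bound=3 product=0
t=2: arr=1 -> substrate=1 bound=3 product=0
t=3: arr=0 -> substrate=1 bound=3 product=0
t=4: arr=0 -> substrate=0 bound=1 product=3
t=5: arr=0 -> substrate=0 bound=1 product=3
t=6: arr=2 -> substrate=0 bound=3 product=3
t=7: arr=0 -> substrate=0 bound=3 product=3
t=8: arr=3 -> substrate=2 bound=3 product=4
t=9: arr=3 -> substrate=5 bound=3 product=4
t=10: arr=0 -> substrate=3 bound=3 product=6
t=11: arr=1 -> substrate=4 bound=3 product=6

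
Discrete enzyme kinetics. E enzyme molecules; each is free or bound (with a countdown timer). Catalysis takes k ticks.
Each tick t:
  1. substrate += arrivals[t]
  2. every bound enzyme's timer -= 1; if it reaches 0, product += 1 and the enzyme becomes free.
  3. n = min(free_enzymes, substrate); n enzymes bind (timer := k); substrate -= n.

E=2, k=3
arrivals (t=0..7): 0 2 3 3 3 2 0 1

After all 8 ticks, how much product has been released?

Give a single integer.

Answer: 4

Derivation:
t=0: arr=0 -> substrate=0 bound=0 product=0
t=1: arr=2 -> substrate=0 bound=2 product=0
t=2: arr=3 -> substrate=3 bound=2 product=0
t=3: arr=3 -> substrate=6 bound=2 product=0
t=4: arr=3 -> substrate=7 bound=2 product=2
t=5: arr=2 -> substrate=9 bound=2 product=2
t=6: arr=0 -> substrate=9 bound=2 product=2
t=7: arr=1 -> substrate=8 bound=2 product=4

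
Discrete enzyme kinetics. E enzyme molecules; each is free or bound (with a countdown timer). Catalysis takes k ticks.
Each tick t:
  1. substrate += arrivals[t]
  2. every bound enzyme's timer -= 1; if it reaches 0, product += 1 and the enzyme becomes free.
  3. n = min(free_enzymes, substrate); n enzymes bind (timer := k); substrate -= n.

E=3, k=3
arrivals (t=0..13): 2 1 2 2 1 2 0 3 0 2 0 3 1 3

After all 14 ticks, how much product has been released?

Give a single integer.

Answer: 12

Derivation:
t=0: arr=2 -> substrate=0 bound=2 product=0
t=1: arr=1 -> substrate=0 bound=3 product=0
t=2: arr=2 -> substrate=2 bound=3 product=0
t=3: arr=2 -> substrate=2 bound=3 product=2
t=4: arr=1 -> substrate=2 bound=3 product=3
t=5: arr=2 -> substrate=4 bound=3 product=3
t=6: arr=0 -> substrate=2 bound=3 product=5
t=7: arr=3 -> substrate=4 bound=3 product=6
t=8: arr=0 -> substrate=4 bound=3 product=6
t=9: arr=2 -> substrate=4 bound=3 product=8
t=10: arr=0 -> substrate=3 bound=3 product=9
t=11: arr=3 -> substrate=6 bound=3 product=9
t=12: arr=1 -> substrate=5 bound=3 product=11
t=13: arr=3 -> substrate=7 bound=3 product=12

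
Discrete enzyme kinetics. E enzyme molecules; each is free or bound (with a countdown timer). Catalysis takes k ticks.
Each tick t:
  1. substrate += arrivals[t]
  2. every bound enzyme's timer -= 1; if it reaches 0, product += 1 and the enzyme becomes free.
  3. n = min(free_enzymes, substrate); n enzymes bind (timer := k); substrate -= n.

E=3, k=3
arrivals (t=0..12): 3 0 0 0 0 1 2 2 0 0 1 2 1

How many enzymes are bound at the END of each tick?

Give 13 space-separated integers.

t=0: arr=3 -> substrate=0 bound=3 product=0
t=1: arr=0 -> substrate=0 bound=3 product=0
t=2: arr=0 -> substrate=0 bound=3 product=0
t=3: arr=0 -> substrate=0 bound=0 product=3
t=4: arr=0 -> substrate=0 bound=0 product=3
t=5: arr=1 -> substrate=0 bound=1 product=3
t=6: arr=2 -> substrate=0 bound=3 product=3
t=7: arr=2 -> substrate=2 bound=3 product=3
t=8: arr=0 -> substrate=1 bound=3 product=4
t=9: arr=0 -> substrate=0 bound=2 product=6
t=10: arr=1 -> substrate=0 bound=3 product=6
t=11: arr=2 -> substrate=1 bound=3 product=7
t=12: arr=1 -> substrate=1 bound=3 product=8

Answer: 3 3 3 0 0 1 3 3 3 2 3 3 3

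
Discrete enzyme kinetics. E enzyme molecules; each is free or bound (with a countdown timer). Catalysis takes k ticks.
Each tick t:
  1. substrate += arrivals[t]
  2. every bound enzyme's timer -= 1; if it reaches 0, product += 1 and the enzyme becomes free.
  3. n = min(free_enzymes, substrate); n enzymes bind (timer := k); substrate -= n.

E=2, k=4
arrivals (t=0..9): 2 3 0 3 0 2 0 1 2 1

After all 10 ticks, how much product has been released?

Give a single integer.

t=0: arr=2 -> substrate=0 bound=2 product=0
t=1: arr=3 -> substrate=3 bound=2 product=0
t=2: arr=0 -> substrate=3 bound=2 product=0
t=3: arr=3 -> substrate=6 bound=2 product=0
t=4: arr=0 -> substrate=4 bound=2 product=2
t=5: arr=2 -> substrate=6 bound=2 product=2
t=6: arr=0 -> substrate=6 bound=2 product=2
t=7: arr=1 -> substrate=7 bound=2 product=2
t=8: arr=2 -> substrate=7 bound=2 product=4
t=9: arr=1 -> substrate=8 bound=2 product=4

Answer: 4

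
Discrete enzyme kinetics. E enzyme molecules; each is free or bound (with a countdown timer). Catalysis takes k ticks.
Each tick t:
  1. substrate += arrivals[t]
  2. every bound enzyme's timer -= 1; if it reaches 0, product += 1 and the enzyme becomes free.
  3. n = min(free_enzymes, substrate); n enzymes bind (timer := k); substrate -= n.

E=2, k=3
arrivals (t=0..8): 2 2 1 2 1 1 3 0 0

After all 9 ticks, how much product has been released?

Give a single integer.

t=0: arr=2 -> substrate=0 bound=2 product=0
t=1: arr=2 -> substrate=2 bound=2 product=0
t=2: arr=1 -> substrate=3 bound=2 product=0
t=3: arr=2 -> substrate=3 bound=2 product=2
t=4: arr=1 -> substrate=4 bound=2 product=2
t=5: arr=1 -> substrate=5 bound=2 product=2
t=6: arr=3 -> substrate=6 bound=2 product=4
t=7: arr=0 -> substrate=6 bound=2 product=4
t=8: arr=0 -> substrate=6 bound=2 product=4

Answer: 4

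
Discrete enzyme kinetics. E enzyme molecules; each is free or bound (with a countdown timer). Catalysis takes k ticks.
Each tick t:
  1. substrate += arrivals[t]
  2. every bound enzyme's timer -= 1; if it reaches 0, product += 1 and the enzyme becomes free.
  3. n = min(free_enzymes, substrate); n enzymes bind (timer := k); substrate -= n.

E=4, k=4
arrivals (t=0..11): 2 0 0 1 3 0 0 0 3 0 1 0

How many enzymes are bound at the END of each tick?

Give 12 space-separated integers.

Answer: 2 2 2 3 4 4 4 3 3 3 4 4

Derivation:
t=0: arr=2 -> substrate=0 bound=2 product=0
t=1: arr=0 -> substrate=0 bound=2 product=0
t=2: arr=0 -> substrate=0 bound=2 product=0
t=3: arr=1 -> substrate=0 bound=3 product=0
t=4: arr=3 -> substrate=0 bound=4 product=2
t=5: arr=0 -> substrate=0 bound=4 product=2
t=6: arr=0 -> substrate=0 bound=4 product=2
t=7: arr=0 -> substrate=0 bound=3 product=3
t=8: arr=3 -> substrate=0 bound=3 product=6
t=9: arr=0 -> substrate=0 bound=3 product=6
t=10: arr=1 -> substrate=0 bound=4 product=6
t=11: arr=0 -> substrate=0 bound=4 product=6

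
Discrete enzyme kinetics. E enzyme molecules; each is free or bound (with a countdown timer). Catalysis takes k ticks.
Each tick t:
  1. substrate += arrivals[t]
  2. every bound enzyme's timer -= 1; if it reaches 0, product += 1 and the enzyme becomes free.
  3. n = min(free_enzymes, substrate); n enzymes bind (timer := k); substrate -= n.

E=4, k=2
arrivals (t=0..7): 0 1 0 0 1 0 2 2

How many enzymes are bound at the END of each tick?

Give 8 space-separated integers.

t=0: arr=0 -> substrate=0 bound=0 product=0
t=1: arr=1 -> substrate=0 bound=1 product=0
t=2: arr=0 -> substrate=0 bound=1 product=0
t=3: arr=0 -> substrate=0 bound=0 product=1
t=4: arr=1 -> substrate=0 bound=1 product=1
t=5: arr=0 -> substrate=0 bound=1 product=1
t=6: arr=2 -> substrate=0 bound=2 product=2
t=7: arr=2 -> substrate=0 bound=4 product=2

Answer: 0 1 1 0 1 1 2 4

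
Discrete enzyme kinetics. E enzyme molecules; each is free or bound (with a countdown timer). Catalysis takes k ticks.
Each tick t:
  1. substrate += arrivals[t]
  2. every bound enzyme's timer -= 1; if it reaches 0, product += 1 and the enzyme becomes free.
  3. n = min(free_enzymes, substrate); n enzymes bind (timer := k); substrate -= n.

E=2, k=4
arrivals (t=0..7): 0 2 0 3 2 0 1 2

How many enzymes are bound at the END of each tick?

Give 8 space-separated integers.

t=0: arr=0 -> substrate=0 bound=0 product=0
t=1: arr=2 -> substrate=0 bound=2 product=0
t=2: arr=0 -> substrate=0 bound=2 product=0
t=3: arr=3 -> substrate=3 bound=2 product=0
t=4: arr=2 -> substrate=5 bound=2 product=0
t=5: arr=0 -> substrate=3 bound=2 product=2
t=6: arr=1 -> substrate=4 bound=2 product=2
t=7: arr=2 -> substrate=6 bound=2 product=2

Answer: 0 2 2 2 2 2 2 2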